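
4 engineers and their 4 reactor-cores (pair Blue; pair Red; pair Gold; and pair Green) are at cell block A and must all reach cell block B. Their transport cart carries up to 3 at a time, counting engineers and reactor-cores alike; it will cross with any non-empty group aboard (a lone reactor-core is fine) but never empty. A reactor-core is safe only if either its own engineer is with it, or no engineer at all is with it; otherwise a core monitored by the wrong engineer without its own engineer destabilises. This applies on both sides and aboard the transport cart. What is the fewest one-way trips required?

9

Counting alone: each trip to cell block B takes at most 3 across and each return brings at least 1 back, so after t trips out (and t−1 returns) at most 3t − (t−1) of the 8 are across; that first reaches 8 at t = 4, so at least 7 crossings are needed.
The safety rule pushes this higher. Following every safe sequence of crossings, the most of the 8 that can be at cell block B as the transport cart arrives there on crossing 7 is 7 — never all 8.
So no plan with fewer than 9 crossings exists, and this one achieves 9:
1. engineer Blue and reactor-core Blue cross → cell block B.
2. engineer Blue crosses ← cell block A.
3. engineer Blue, engineer Red, and reactor-core Red cross → cell block B.
4. engineer Blue and reactor-core Blue cross ← cell block A.
5. engineer Blue, engineer Gold, and engineer Green cross → cell block B.
6. reactor-core Red crosses ← cell block A.
7. reactor-core Blue and reactor-core Red cross → cell block B.
8. reactor-core Blue crosses ← cell block A.
9. reactor-core Blue, reactor-core Gold, and reactor-core Green cross → cell block B.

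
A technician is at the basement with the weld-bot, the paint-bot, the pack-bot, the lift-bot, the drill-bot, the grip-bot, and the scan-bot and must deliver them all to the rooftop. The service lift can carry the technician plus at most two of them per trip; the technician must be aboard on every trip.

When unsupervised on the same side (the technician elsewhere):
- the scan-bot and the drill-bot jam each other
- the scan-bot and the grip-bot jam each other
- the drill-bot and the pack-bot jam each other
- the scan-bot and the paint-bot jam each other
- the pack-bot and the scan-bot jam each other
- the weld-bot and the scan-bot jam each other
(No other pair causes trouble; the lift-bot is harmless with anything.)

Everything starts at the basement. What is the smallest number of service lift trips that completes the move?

Counting alone: the technician can take at most 2 across per trip to the rooftop, so moving all 7 needs at least 4 loaded trips out, with a return between consecutive ones — at least 7 crossings.
The safety rule pushes this higher. Following every safe sequence of crossings, the most of the 7 that can be at the rooftop as the service lift arrives there on crossings 7, 9 is 5, 6 respectively — never all 7.
So no plan with fewer than 11 crossings exists, and this one achieves 11:
1. Technician goes to the rooftop with the pack-bot and the scan-bot.
2. Technician goes back to the basement with the pack-bot.
3. Technician goes to the rooftop with the pack-bot and the weld-bot.
4. Technician goes back to the basement with the scan-bot.
5. Technician goes to the rooftop with the paint-bot and the scan-bot.
6. Technician goes back to the basement with the scan-bot.
7. Technician goes to the rooftop with the lift-bot and the scan-bot.
8. Technician goes back to the basement with the scan-bot.
9. Technician goes to the rooftop with the drill-bot and the grip-bot.
10. Technician goes back to the basement with the pack-bot.
11. Technician goes to the rooftop with the pack-bot and the scan-bot.

11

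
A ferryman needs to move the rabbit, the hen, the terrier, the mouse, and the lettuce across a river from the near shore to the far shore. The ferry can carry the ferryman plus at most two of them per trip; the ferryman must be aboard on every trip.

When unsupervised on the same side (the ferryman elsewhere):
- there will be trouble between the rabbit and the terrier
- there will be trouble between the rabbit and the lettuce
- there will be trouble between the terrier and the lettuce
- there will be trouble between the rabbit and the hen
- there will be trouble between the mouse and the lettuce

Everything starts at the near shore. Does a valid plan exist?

1. Ferryman goes to the far shore with the lettuce and the rabbit.  [the near shore: the hen, the mouse, the terrier | the far shore: the lettuce, the rabbit]
2. Ferryman goes back to the near shore with the rabbit.  [the near shore: the hen, the mouse, the rabbit, the terrier | the far shore: the lettuce]
3. Ferryman goes to the far shore with the hen and the rabbit.  [the near shore: the mouse, the terrier | the far shore: the hen, the lettuce, the rabbit]
4. Ferryman goes back to the near shore with the rabbit.  [the near shore: the mouse, the rabbit, the terrier | the far shore: the hen, the lettuce]
5. Ferryman goes to the far shore with the mouse and the terrier.  [the near shore: the rabbit | the far shore: the hen, the lettuce, the mouse, the terrier]
6. Ferryman goes back to the near shore with the lettuce.  [the near shore: the lettuce, the rabbit | the far shore: the hen, the mouse, the terrier]
7. Ferryman goes to the far shore with the lettuce and the rabbit.  [the near shore: — | the far shore: the hen, the lettuce, the mouse, the rabbit, the terrier]

Yes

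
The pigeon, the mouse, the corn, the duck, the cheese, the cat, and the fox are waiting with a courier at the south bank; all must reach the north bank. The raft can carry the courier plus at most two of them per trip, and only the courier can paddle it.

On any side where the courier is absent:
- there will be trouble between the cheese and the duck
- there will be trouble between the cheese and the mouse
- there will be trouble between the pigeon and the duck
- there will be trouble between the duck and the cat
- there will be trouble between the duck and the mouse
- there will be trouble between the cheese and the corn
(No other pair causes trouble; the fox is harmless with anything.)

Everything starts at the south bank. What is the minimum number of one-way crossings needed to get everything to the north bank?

Counting alone: the courier can take at most 2 across per trip to the north bank, so moving all 7 needs at least 4 loaded trips out, with a return between consecutive ones — at least 7 crossings.
The safety rule pushes this higher. Following every safe sequence of crossings, the most of the 7 that can be at the north bank as the raft arrives there on crossings 7, 9 is 5, 6 respectively — never all 7.
So no plan with fewer than 11 crossings exists, and this one achieves 11:
1. Courier goes to the north bank with the cheese and the duck.  [the south bank: the cat, the corn, the fox, the mouse, the pigeon | the north bank: the cheese, the duck]
2. Courier goes back to the south bank with the duck.  [the south bank: the cat, the corn, the duck, the fox, the mouse, the pigeon | the north bank: the cheese]
3. Courier goes to the north bank with the duck and the pigeon.  [the south bank: the cat, the corn, the fox, the mouse | the north bank: the cheese, the duck, the pigeon]
4. Courier goes back to the south bank with the duck.  [the south bank: the cat, the corn, the duck, the fox, the mouse | the north bank: the cheese, the pigeon]
5. Courier goes to the north bank with the cat and the mouse.  [the south bank: the corn, the duck, the fox | the north bank: the cat, the cheese, the mouse, the pigeon]
6. Courier goes back to the south bank with the mouse.  [the south bank: the corn, the duck, the fox, the mouse | the north bank: the cat, the cheese, the pigeon]
7. Courier goes to the north bank with the corn and the mouse.  [the south bank: the duck, the fox | the north bank: the cat, the cheese, the corn, the mouse, the pigeon]
8. Courier goes back to the south bank with the cheese.  [the south bank: the cheese, the duck, the fox | the north bank: the cat, the corn, the mouse, the pigeon]
9. Courier goes to the north bank with the duck and the fox.  [the south bank: the cheese | the north bank: the cat, the corn, the duck, the fox, the mouse, the pigeon]
10. Courier goes back to the south bank with the duck.  [the south bank: the cheese, the duck | the north bank: the cat, the corn, the fox, the mouse, the pigeon]
11. Courier goes to the north bank with the cheese and the duck.  [the south bank: — | the north bank: the cat, the cheese, the corn, the duck, the fox, the mouse, the pigeon]

11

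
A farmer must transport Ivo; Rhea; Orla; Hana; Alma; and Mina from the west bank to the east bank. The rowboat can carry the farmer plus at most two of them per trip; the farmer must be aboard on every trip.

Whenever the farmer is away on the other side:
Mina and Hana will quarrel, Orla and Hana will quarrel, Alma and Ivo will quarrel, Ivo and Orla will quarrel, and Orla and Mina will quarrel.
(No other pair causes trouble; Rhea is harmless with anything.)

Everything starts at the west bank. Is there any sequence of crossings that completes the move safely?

No

Whatever the first load, the items left behind include a forbidden pair without the farmer. No opening move is safe, so no plan exists.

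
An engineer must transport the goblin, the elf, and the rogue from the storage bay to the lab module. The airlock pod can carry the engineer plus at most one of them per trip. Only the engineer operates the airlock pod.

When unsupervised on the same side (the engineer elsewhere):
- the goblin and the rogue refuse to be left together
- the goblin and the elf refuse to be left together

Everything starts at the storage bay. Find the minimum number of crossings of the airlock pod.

7

Counting alone: the engineer can take at most 1 across per trip to the lab module, so moving all 3 needs at least 3 loaded trips out, with a return between consecutive ones — at least 5 crossings.
The safety rule pushes this higher. Following every safe sequence of crossings, the most of the 3 that can be at the lab module as the airlock pod arrives there on crossing 5 is 2 — never all 3.
So no plan with fewer than 7 crossings exists, and this one achieves 7:
1. Engineer goes to the lab module with the goblin.
2. Engineer goes back to the storage bay alone.
3. Engineer goes to the lab module with the elf.
4. Engineer goes back to the storage bay with the goblin.
5. Engineer goes to the lab module with the rogue.
6. Engineer goes back to the storage bay alone.
7. Engineer goes to the lab module with the goblin.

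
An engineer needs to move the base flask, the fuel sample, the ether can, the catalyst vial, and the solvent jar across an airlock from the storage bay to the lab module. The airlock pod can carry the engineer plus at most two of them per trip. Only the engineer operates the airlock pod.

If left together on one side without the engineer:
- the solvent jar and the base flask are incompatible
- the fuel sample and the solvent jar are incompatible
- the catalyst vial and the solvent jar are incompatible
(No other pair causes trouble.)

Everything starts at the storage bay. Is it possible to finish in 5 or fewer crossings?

Yes — this plan uses 5 crossings (≤ 5):
1. Engineer goes to the lab module with the base flask and the solvent jar.
2. Engineer goes back to the storage bay with the solvent jar.
3. Engineer goes to the lab module with the catalyst vial and the fuel sample.
4. Engineer goes back to the storage bay alone.
5. Engineer goes to the lab module with the ether can and the solvent jar.

Yes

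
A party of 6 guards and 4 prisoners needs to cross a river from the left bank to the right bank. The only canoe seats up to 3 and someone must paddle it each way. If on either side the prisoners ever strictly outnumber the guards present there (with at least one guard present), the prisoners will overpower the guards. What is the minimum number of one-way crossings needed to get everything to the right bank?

9

Counting alone: each trip to the right bank takes at most 3 across and each return brings at least 1 back, so after t trips out (and t−1 returns) at most 3t − (t−1) of the 10 are across; that first reaches 10 at t = 5, so at least 9 crossings are needed.
The plan below uses exactly 9 crossings, so it is optimal:
1. 2 prisoners → the right bank.  (the left bank: 6G 2P; the right bank: 0G 2P)
2. 1 prisoner ← the left bank.  (the left bank: 6G 3P; the right bank: 0G 1P)
3. 3 prisoners → the right bank.  (the left bank: 6G 0P; the right bank: 0G 4P)
4. 1 prisoner ← the left bank.  (the left bank: 6G 1P; the right bank: 0G 3P)
5. 3 guards → the right bank.  (the left bank: 3G 1P; the right bank: 3G 3P)
6. 1 prisoner ← the left bank.  (the left bank: 3G 2P; the right bank: 3G 2P)
7. 1 guard and 2 prisoners → the right bank.  (the left bank: 2G 0P; the right bank: 4G 4P)
8. 1 prisoner ← the left bank.  (the left bank: 2G 1P; the right bank: 4G 3P)
9. 2 guards and 1 prisoner → the right bank.  (the left bank: 0G 0P; the right bank: 6G 4P)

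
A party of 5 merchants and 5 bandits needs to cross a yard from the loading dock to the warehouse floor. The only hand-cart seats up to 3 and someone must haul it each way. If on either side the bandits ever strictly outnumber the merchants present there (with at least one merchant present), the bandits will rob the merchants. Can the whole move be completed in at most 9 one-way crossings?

Counting alone: each trip to the warehouse floor takes at most 3 across and each return brings at least 1 back, so after t trips out (and t−1 returns) at most 3t − (t−1) of the 10 are across; that first reaches 10 at t = 5, so at least 9 crossings are needed.
The safety rule pushes this higher. Following every safe sequence of crossings, the most of the 10 that can be at the warehouse floor as the hand-cart arrives there on crossing 9 is 9 — never all 10.
So the move cannot be finished within 9 crossings. (The shortest complete plan takes 11:)
1. 2 bandits → the warehouse floor.  (the loading dock: 5M 3B; the warehouse floor: 0M 2B)
2. 1 bandit ← the loading dock.  (the loading dock: 5M 4B; the warehouse floor: 0M 1B)
3. 3 bandits → the warehouse floor.  (the loading dock: 5M 1B; the warehouse floor: 0M 4B)
4. 1 bandit ← the loading dock.  (the loading dock: 5M 2B; the warehouse floor: 0M 3B)
5. 3 merchants → the warehouse floor.  (the loading dock: 2M 2B; the warehouse floor: 3M 3B)
6. 1 merchant and 1 bandit ← the loading dock.  (the loading dock: 3M 3B; the warehouse floor: 2M 2B)
7. 3 merchants → the warehouse floor.  (the loading dock: 0M 3B; the warehouse floor: 5M 2B)
8. 1 bandit ← the loading dock.  (the loading dock: 0M 4B; the warehouse floor: 5M 1B)
9. 2 bandits → the warehouse floor.  (the loading dock: 0M 2B; the warehouse floor: 5M 3B)
10. 1 bandit ← the loading dock.  (the loading dock: 0M 3B; the warehouse floor: 5M 2B)
11. 3 bandits → the warehouse floor.  (the loading dock: 0M 0B; the warehouse floor: 5M 5B)

No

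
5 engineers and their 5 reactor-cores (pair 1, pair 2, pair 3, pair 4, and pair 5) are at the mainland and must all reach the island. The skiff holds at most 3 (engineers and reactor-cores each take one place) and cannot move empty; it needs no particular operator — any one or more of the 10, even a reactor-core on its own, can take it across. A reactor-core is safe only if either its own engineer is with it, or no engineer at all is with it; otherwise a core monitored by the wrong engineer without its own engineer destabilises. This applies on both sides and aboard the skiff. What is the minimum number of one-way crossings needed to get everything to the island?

Counting alone: each trip to the island takes at most 3 across and each return brings at least 1 back, so after t trips out (and t−1 returns) at most 3t − (t−1) of the 10 are across; that first reaches 10 at t = 5, so at least 9 crossings are needed.
The safety rule pushes this higher. Following every safe sequence of crossings, the most of the 10 that can be at the island as the skiff arrives there on crossing 9 is 9 — never all 10.
So no plan with fewer than 11 crossings exists, and this one achieves 11:
1. engineer 1 and reactor-core 1 cross → the island.
2. engineer 1 crosses ← the mainland.
3. reactor-core 2, reactor-core 3, and reactor-core 4 cross → the island.
4. reactor-core 1 crosses ← the mainland.
5. engineer 2, engineer 3, and engineer 4 cross → the island.
6. engineer 2 and reactor-core 2 cross ← the mainland.
7. engineer 1, engineer 2, and engineer 5 cross → the island.
8. reactor-core 3 crosses ← the mainland.
9. reactor-core 1 and reactor-core 2 cross → the island.
10. reactor-core 1 crosses ← the mainland.
11. reactor-core 1, reactor-core 3, and reactor-core 5 cross → the island.

11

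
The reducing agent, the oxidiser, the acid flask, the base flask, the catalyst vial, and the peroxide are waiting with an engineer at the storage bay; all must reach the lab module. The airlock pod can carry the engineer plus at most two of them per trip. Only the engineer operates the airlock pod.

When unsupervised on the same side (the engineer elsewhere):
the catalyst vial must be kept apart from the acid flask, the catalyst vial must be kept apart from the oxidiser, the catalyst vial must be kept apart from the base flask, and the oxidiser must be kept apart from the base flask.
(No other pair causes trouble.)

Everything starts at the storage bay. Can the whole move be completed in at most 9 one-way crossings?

Yes

Yes — this plan uses 9 crossings (≤ 9):
1. Engineer goes to the lab module with the catalyst vial and the oxidiser.  [the storage bay: the acid flask, the base flask, the peroxide, the reducing agent | the lab module: the catalyst vial, the oxidiser]
2. Engineer goes back to the storage bay with the oxidiser.  [the storage bay: the acid flask, the base flask, the oxidiser, the peroxide, the reducing agent | the lab module: the catalyst vial]
3. Engineer goes to the lab module with the oxidiser and the reducing agent.  [the storage bay: the acid flask, the base flask, the peroxide | the lab module: the catalyst vial, the oxidiser, the reducing agent]
4. Engineer goes back to the storage bay with the oxidiser.  [the storage bay: the acid flask, the base flask, the oxidiser, the peroxide | the lab module: the catalyst vial, the reducing agent]
5. Engineer goes to the lab module with the acid flask and the oxidiser.  [the storage bay: the base flask, the peroxide | the lab module: the acid flask, the catalyst vial, the oxidiser, the reducing agent]
6. Engineer goes back to the storage bay with the catalyst vial.  [the storage bay: the base flask, the catalyst vial, the peroxide | the lab module: the acid flask, the oxidiser, the reducing agent]
7. Engineer goes to the lab module with the base flask and the peroxide.  [the storage bay: the catalyst vial | the lab module: the acid flask, the base flask, the oxidiser, the peroxide, the reducing agent]
8. Engineer goes back to the storage bay with the oxidiser.  [the storage bay: the catalyst vial, the oxidiser | the lab module: the acid flask, the base flask, the peroxide, the reducing agent]
9. Engineer goes to the lab module with the catalyst vial and the oxidiser.  [the storage bay: — | the lab module: the acid flask, the base flask, the catalyst vial, the oxidiser, the peroxide, the reducing agent]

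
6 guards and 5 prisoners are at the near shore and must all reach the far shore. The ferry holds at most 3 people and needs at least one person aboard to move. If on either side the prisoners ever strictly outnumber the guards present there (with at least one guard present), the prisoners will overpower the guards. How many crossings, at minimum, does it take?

Counting alone: each trip to the far shore takes at most 3 across and each return brings at least 1 back, so after t trips out (and t−1 returns) at most 3t − (t−1) of the 11 are across; that first reaches 11 at t = 5, so at least 9 crossings are needed.
The plan below uses exactly 9 crossings, so it is optimal:
1. 3 prisoners → the far shore.  (the near shore: 6G 2P; the far shore: 0G 3P)
2. 1 prisoner ← the near shore.  (the near shore: 6G 3P; the far shore: 0G 2P)
3. 3 guards → the far shore.  (the near shore: 3G 3P; the far shore: 3G 2P)
4. 1 guard ← the near shore.  (the near shore: 4G 3P; the far shore: 2G 2P)
5. 2 guards and 1 prisoner → the far shore.  (the near shore: 2G 2P; the far shore: 4G 3P)
6. 1 guard ← the near shore.  (the near shore: 3G 2P; the far shore: 3G 3P)
7. 2 guards and 1 prisoner → the far shore.  (the near shore: 1G 1P; the far shore: 5G 4P)
8. 1 guard ← the near shore.  (the near shore: 2G 1P; the far shore: 4G 4P)
9. 2 guards and 1 prisoner → the far shore.  (the near shore: 0G 0P; the far shore: 6G 5P)

9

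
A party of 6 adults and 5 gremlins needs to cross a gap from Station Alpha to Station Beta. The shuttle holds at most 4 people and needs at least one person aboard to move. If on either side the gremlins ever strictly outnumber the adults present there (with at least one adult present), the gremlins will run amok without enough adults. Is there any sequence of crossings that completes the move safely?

1. 2 gremlins → Station Beta.  (Station Alpha: 6A 3G; Station Beta: 0A 2G)
2. 1 gremlin ← Station Alpha.  (Station Alpha: 6A 4G; Station Beta: 0A 1G)
3. 4 gremlins → Station Beta.  (Station Alpha: 6A 0G; Station Beta: 0A 5G)
4. 1 gremlin ← Station Alpha.  (Station Alpha: 6A 1G; Station Beta: 0A 4G)
5. 4 adults → Station Beta.  (Station Alpha: 2A 1G; Station Beta: 4A 4G)
6. 1 gremlin ← Station Alpha.  (Station Alpha: 2A 2G; Station Beta: 4A 3G)
7. 2 adults and 2 gremlins → Station Beta.  (Station Alpha: 0A 0G; Station Beta: 6A 5G)

Yes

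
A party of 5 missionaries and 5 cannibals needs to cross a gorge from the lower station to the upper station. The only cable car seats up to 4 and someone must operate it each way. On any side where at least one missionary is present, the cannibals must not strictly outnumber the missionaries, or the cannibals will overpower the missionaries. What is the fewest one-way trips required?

7

Counting alone: each trip to the upper station takes at most 4 across and each return brings at least 1 back, so after t trips out (and t−1 returns) at most 4t − (t−1) of the 10 are across; that first reaches 10 at t = 3, so at least 5 crossings are needed.
The safety rule pushes this higher. Following every safe sequence of crossings, the most of the 10 that can be at the upper station as the cable car arrives there on crossing 5 is 9 — never all 10.
So no plan with fewer than 7 crossings exists, and this one achieves 7:
1. 2 cannibals → the upper station.  (the lower station: 5M 3C; the upper station: 0M 2C)
2. 1 cannibal ← the lower station.  (the lower station: 5M 4C; the upper station: 0M 1C)
3. 4 cannibals → the upper station.  (the lower station: 5M 0C; the upper station: 0M 5C)
4. 1 cannibal ← the lower station.  (the lower station: 5M 1C; the upper station: 0M 4C)
5. 4 missionaries → the upper station.  (the lower station: 1M 1C; the upper station: 4M 4C)
6. 1 missionary and 1 cannibal ← the lower station.  (the lower station: 2M 2C; the upper station: 3M 3C)
7. 2 missionaries and 2 cannibals → the upper station.  (the lower station: 0M 0C; the upper station: 5M 5C)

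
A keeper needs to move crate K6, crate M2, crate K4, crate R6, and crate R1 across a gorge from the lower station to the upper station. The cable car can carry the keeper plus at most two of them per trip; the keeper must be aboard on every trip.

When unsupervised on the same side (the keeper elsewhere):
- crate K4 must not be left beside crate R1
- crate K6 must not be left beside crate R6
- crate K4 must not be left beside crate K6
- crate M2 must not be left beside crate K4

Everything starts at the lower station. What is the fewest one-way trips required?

5

Counting alone: the keeper can take at most 2 across per trip to the upper station, so moving all 5 needs at least 3 loaded trips out, with a return between consecutive ones — at least 5 crossings.
The plan below uses exactly 5 crossings, so it is optimal:
1. Keeper goes to the upper station with crate K4 and crate K6.  [the lower station: crate M2, crate R1, crate R6 | the upper station: crate K4, crate K6]
2. Keeper goes back to the lower station with crate K4.  [the lower station: crate K4, crate M2, crate R1, crate R6 | the upper station: crate K6]
3. Keeper goes to the upper station with crate M2 and crate R1.  [the lower station: crate K4, crate R6 | the upper station: crate K6, crate M2, crate R1]
4. Keeper goes back to the lower station alone.  [the lower station: crate K4, crate R6 | the upper station: crate K6, crate M2, crate R1]
5. Keeper goes to the upper station with crate K4 and crate R6.  [the lower station: — | the upper station: crate K4, crate K6, crate M2, crate R1, crate R6]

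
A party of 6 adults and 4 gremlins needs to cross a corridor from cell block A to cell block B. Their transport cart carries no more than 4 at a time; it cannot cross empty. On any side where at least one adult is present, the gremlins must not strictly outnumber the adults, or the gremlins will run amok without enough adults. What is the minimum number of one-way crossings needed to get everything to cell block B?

5

Counting alone: each trip to cell block B takes at most 4 across and each return brings at least 1 back, so after t trips out (and t−1 returns) at most 4t − (t−1) of the 10 are across; that first reaches 10 at t = 3, so at least 5 crossings are needed.
The plan below uses exactly 5 crossings, so it is optimal:
1. 4 gremlins → cell block B.  (cell block A: 6A 0G; cell block B: 0A 4G)
2. 1 gremlin ← cell block A.  (cell block A: 6A 1G; cell block B: 0A 3G)
3. 4 adults → cell block B.  (cell block A: 2A 1G; cell block B: 4A 3G)
4. 1 gremlin ← cell block A.  (cell block A: 2A 2G; cell block B: 4A 2G)
5. 2 adults and 2 gremlins → cell block B.  (cell block A: 0A 0G; cell block B: 6A 4G)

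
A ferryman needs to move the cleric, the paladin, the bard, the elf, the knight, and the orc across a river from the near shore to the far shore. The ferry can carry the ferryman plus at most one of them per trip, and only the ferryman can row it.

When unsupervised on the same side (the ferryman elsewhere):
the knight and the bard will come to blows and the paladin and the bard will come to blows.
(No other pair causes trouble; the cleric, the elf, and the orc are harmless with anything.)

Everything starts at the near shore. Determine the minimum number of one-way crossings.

13

Counting alone: the ferryman can take at most 1 across per trip to the far shore, so moving all 6 needs at least 6 loaded trips out, with a return between consecutive ones — at least 11 crossings.
The safety rule pushes this higher. Following every safe sequence of crossings, the most of the 6 that can be at the far shore as the ferry arrives there on crossing 11 is 5 — never all 6.
So no plan with fewer than 13 crossings exists, and this one achieves 13:
1. Ferryman goes to the far shore with the bard.
2. Ferryman goes back to the near shore alone.
3. Ferryman goes to the far shore with the cleric.
4. Ferryman goes back to the near shore alone.
5. Ferryman goes to the far shore with the paladin.
6. Ferryman goes back to the near shore with the bard.
7. Ferryman goes to the far shore with the knight.
8. Ferryman goes back to the near shore alone.
9. Ferryman goes to the far shore with the elf.
10. Ferryman goes back to the near shore alone.
11. Ferryman goes to the far shore with the orc.
12. Ferryman goes back to the near shore alone.
13. Ferryman goes to the far shore with the bard.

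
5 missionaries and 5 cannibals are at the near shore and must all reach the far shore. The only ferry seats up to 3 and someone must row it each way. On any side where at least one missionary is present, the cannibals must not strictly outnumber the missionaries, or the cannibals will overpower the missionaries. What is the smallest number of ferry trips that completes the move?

Counting alone: each trip to the far shore takes at most 3 across and each return brings at least 1 back, so after t trips out (and t−1 returns) at most 3t − (t−1) of the 10 are across; that first reaches 10 at t = 5, so at least 9 crossings are needed.
The safety rule pushes this higher. Following every safe sequence of crossings, the most of the 10 that can be at the far shore as the ferry arrives there on crossing 9 is 9 — never all 10.
So no plan with fewer than 11 crossings exists, and this one achieves 11:
1. 2 cannibals → the far shore.  (the near shore: 5M 3C; the far shore: 0M 2C)
2. 1 cannibal ← the near shore.  (the near shore: 5M 4C; the far shore: 0M 1C)
3. 3 cannibals → the far shore.  (the near shore: 5M 1C; the far shore: 0M 4C)
4. 1 cannibal ← the near shore.  (the near shore: 5M 2C; the far shore: 0M 3C)
5. 3 missionaries → the far shore.  (the near shore: 2M 2C; the far shore: 3M 3C)
6. 1 missionary and 1 cannibal ← the near shore.  (the near shore: 3M 3C; the far shore: 2M 2C)
7. 3 missionaries → the far shore.  (the near shore: 0M 3C; the far shore: 5M 2C)
8. 1 cannibal ← the near shore.  (the near shore: 0M 4C; the far shore: 5M 1C)
9. 2 cannibals → the far shore.  (the near shore: 0M 2C; the far shore: 5M 3C)
10. 1 cannibal ← the near shore.  (the near shore: 0M 3C; the far shore: 5M 2C)
11. 3 cannibals → the far shore.  (the near shore: 0M 0C; the far shore: 5M 5C)

11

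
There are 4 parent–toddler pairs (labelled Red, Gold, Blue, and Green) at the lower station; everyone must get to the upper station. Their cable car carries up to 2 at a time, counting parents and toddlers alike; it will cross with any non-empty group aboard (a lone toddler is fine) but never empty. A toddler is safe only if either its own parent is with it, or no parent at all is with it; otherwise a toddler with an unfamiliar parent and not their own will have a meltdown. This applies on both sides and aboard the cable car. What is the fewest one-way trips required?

impossible

Following every safe sequence of crossings from the start, the most of the 8 that can be at the upper station as the cable car arrives there on crossings 1, 3, 5 is 2, 3, 4 respectively; the best ever achieved is 4 of 8.
From crossing 7 on, no configuration arises that was not already reachable earlier: only 44 distinct safe configurations (who is on which side, and where the cable car is) can ever be reached, none of them has everyone across, and every continuation just revisits them. So no valid plan exists.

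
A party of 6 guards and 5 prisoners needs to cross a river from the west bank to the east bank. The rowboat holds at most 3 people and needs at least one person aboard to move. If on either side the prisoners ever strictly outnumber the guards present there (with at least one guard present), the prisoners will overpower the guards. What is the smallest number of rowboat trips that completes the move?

Counting alone: each trip to the east bank takes at most 3 across and each return brings at least 1 back, so after t trips out (and t−1 returns) at most 3t − (t−1) of the 11 are across; that first reaches 11 at t = 5, so at least 9 crossings are needed.
The plan below uses exactly 9 crossings, so it is optimal:
1. 3 prisoners → the east bank.  (the west bank: 6G 2P; the east bank: 0G 3P)
2. 1 prisoner ← the west bank.  (the west bank: 6G 3P; the east bank: 0G 2P)
3. 3 guards → the east bank.  (the west bank: 3G 3P; the east bank: 3G 2P)
4. 1 guard ← the west bank.  (the west bank: 4G 3P; the east bank: 2G 2P)
5. 2 guards and 1 prisoner → the east bank.  (the west bank: 2G 2P; the east bank: 4G 3P)
6. 1 guard ← the west bank.  (the west bank: 3G 2P; the east bank: 3G 3P)
7. 2 guards and 1 prisoner → the east bank.  (the west bank: 1G 1P; the east bank: 5G 4P)
8. 1 guard ← the west bank.  (the west bank: 2G 1P; the east bank: 4G 4P)
9. 2 guards and 1 prisoner → the east bank.  (the west bank: 0G 0P; the east bank: 6G 5P)

9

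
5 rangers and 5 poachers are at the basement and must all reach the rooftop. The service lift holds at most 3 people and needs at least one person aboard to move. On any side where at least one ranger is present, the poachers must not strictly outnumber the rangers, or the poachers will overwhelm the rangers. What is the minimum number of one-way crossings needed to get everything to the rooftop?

Counting alone: each trip to the rooftop takes at most 3 across and each return brings at least 1 back, so after t trips out (and t−1 returns) at most 3t − (t−1) of the 10 are across; that first reaches 10 at t = 5, so at least 9 crossings are needed.
The safety rule pushes this higher. Following every safe sequence of crossings, the most of the 10 that can be at the rooftop as the service lift arrives there on crossing 9 is 9 — never all 10.
So no plan with fewer than 11 crossings exists, and this one achieves 11:
1. 2 poachers → the rooftop.  (the basement: 5R 3P; the rooftop: 0R 2P)
2. 1 poacher ← the basement.  (the basement: 5R 4P; the rooftop: 0R 1P)
3. 3 poachers → the rooftop.  (the basement: 5R 1P; the rooftop: 0R 4P)
4. 1 poacher ← the basement.  (the basement: 5R 2P; the rooftop: 0R 3P)
5. 3 rangers → the rooftop.  (the basement: 2R 2P; the rooftop: 3R 3P)
6. 1 ranger and 1 poacher ← the basement.  (the basement: 3R 3P; the rooftop: 2R 2P)
7. 3 rangers → the rooftop.  (the basement: 0R 3P; the rooftop: 5R 2P)
8. 1 poacher ← the basement.  (the basement: 0R 4P; the rooftop: 5R 1P)
9. 2 poachers → the rooftop.  (the basement: 0R 2P; the rooftop: 5R 3P)
10. 1 poacher ← the basement.  (the basement: 0R 3P; the rooftop: 5R 2P)
11. 3 poachers → the rooftop.  (the basement: 0R 0P; the rooftop: 5R 5P)

11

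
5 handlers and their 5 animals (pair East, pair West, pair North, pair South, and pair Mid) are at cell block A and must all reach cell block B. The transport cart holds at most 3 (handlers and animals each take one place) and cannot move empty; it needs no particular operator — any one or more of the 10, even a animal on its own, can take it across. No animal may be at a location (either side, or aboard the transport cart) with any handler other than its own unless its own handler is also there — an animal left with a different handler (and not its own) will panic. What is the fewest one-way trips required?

11

Counting alone: each trip to cell block B takes at most 3 across and each return brings at least 1 back, so after t trips out (and t−1 returns) at most 3t − (t−1) of the 10 are across; that first reaches 10 at t = 5, so at least 9 crossings are needed.
The safety rule pushes this higher. Following every safe sequence of crossings, the most of the 10 that can be at cell block B as the transport cart arrives there on crossing 9 is 9 — never all 10.
So no plan with fewer than 11 crossings exists, and this one achieves 11:
1. animal East and handler East cross → cell block B.
2. handler East crosses ← cell block A.
3. animal North, animal South, and animal West cross → cell block B.
4. animal East crosses ← cell block A.
5. handler North, handler South, and handler West cross → cell block B.
6. animal West and handler West cross ← cell block A.
7. handler East, handler Mid, and handler West cross → cell block B.
8. animal North crosses ← cell block A.
9. animal East and animal West cross → cell block B.
10. animal East crosses ← cell block A.
11. animal East, animal Mid, and animal North cross → cell block B.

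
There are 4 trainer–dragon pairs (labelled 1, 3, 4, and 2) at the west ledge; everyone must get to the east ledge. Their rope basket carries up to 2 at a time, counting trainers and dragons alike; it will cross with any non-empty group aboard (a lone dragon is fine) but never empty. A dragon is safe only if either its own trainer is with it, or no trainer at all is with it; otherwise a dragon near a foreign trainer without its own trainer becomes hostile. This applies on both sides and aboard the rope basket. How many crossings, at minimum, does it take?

Following every safe sequence of crossings from the start, the most of the 8 that can be at the east ledge as the rope basket arrives there on crossings 1, 3, 5 is 2, 3, 4 respectively; the best ever achieved is 4 of 8.
From crossing 7 on, no configuration arises that was not already reachable earlier: only 44 distinct safe configurations (who is on which side, and where the rope basket is) can ever be reached, none of them has everyone across, and every continuation just revisits them. So no valid plan exists.

impossible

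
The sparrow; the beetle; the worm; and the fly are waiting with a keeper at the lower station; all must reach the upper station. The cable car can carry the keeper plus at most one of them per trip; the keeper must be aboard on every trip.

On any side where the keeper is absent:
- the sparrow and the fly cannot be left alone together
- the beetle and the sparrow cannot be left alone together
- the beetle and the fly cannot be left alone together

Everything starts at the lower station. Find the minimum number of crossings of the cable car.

Whatever the first load, the items left behind include a forbidden pair without the keeper. No opening move is safe, so no plan exists.

impossible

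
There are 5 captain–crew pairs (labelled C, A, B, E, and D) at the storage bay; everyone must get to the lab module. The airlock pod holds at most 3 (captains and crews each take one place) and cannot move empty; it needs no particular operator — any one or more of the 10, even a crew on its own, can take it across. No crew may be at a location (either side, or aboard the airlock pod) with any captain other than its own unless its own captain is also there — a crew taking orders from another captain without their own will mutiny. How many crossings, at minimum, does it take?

11

Counting alone: each trip to the lab module takes at most 3 across and each return brings at least 1 back, so after t trips out (and t−1 returns) at most 3t − (t−1) of the 10 are across; that first reaches 10 at t = 5, so at least 9 crossings are needed.
The safety rule pushes this higher. Following every safe sequence of crossings, the most of the 10 that can be at the lab module as the airlock pod arrives there on crossing 9 is 9 — never all 10.
So no plan with fewer than 11 crossings exists, and this one achieves 11:
1. captain C and crew C cross → the lab module.
2. captain C crosses ← the storage bay.
3. crew A, crew B, and crew E cross → the lab module.
4. crew C crosses ← the storage bay.
5. captain A, captain B, and captain E cross → the lab module.
6. captain A and crew A cross ← the storage bay.
7. captain A, captain C, and captain D cross → the lab module.
8. crew B crosses ← the storage bay.
9. crew A and crew C cross → the lab module.
10. crew C crosses ← the storage bay.
11. crew B, crew C, and crew D cross → the lab module.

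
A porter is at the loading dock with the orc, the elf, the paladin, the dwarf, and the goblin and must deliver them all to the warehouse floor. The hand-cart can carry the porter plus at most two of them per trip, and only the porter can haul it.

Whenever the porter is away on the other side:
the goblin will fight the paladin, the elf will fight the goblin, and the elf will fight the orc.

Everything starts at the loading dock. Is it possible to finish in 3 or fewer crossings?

Counting alone: the porter can take at most 2 across per trip to the warehouse floor, so moving all 5 needs at least 3 loaded trips out, with a return between consecutive ones — at least 5 crossings.
Since 3 < 5, 3 crossings cannot be enough. (The shortest complete plan in fact takes 5:)
1. Porter goes to the warehouse floor with the goblin and the orc.  [the loading dock: the dwarf, the elf, the paladin | the warehouse floor: the goblin, the orc]
2. Porter goes back to the loading dock alone.  [the loading dock: the dwarf, the elf, the paladin | the warehouse floor: the goblin, the orc]
3. Porter goes to the warehouse floor with the dwarf.  [the loading dock: the elf, the paladin | the warehouse floor: the dwarf, the goblin, the orc]
4. Porter goes back to the loading dock alone.  [the loading dock: the elf, the paladin | the warehouse floor: the dwarf, the goblin, the orc]
5. Porter goes to the warehouse floor with the elf and the paladin.  [the loading dock: — | the warehouse floor: the dwarf, the elf, the goblin, the orc, the paladin]

No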